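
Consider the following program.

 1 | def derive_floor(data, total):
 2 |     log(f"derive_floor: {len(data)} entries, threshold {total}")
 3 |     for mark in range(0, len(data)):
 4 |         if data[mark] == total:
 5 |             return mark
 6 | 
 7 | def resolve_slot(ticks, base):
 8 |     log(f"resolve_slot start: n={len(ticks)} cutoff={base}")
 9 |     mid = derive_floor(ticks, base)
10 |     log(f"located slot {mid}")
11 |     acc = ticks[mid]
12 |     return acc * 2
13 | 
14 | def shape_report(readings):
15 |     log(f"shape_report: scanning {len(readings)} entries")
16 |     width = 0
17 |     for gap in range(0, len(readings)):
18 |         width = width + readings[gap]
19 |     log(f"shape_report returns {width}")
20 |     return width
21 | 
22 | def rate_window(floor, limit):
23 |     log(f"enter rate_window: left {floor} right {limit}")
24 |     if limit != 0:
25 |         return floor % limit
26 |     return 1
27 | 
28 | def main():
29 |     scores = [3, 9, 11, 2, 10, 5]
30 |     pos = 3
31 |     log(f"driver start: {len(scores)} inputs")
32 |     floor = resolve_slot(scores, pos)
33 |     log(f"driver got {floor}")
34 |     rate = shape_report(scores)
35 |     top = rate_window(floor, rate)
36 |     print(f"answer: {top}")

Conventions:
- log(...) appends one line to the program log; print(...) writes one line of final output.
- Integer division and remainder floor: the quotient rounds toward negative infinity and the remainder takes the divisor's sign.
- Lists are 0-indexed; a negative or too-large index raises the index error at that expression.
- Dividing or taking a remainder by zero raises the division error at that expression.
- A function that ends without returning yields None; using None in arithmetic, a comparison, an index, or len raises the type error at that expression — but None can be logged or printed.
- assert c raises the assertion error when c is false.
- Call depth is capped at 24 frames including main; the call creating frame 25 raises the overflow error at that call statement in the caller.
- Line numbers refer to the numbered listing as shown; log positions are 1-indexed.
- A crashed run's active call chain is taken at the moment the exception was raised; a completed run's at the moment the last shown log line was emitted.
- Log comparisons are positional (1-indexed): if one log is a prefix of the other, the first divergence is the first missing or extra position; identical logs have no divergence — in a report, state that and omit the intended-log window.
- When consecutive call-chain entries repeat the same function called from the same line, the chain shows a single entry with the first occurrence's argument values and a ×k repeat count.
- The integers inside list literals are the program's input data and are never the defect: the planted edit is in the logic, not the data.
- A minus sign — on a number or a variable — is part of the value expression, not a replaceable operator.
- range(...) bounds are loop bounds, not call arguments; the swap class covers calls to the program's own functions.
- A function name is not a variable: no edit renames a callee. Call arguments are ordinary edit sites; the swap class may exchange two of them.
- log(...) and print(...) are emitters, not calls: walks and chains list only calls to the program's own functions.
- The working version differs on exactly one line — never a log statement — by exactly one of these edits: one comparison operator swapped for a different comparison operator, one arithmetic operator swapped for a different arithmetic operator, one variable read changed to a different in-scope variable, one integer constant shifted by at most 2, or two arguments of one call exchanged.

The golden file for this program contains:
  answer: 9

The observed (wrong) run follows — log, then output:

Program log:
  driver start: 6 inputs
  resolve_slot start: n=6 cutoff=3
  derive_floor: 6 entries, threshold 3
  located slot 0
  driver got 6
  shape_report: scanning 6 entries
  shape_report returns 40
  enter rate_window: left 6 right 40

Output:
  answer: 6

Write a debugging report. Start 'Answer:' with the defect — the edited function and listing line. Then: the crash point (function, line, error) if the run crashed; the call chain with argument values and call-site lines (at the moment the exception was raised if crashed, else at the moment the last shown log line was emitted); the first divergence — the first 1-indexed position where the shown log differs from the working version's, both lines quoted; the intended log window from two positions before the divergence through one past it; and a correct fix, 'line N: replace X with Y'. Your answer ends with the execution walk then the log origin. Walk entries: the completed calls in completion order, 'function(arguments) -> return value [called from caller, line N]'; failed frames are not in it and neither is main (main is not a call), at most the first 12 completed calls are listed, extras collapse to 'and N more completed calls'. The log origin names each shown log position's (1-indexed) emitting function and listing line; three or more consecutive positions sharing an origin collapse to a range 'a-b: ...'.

Answer: the defect is in resolve_slot at line 12.
The tell: Position 5 is the first bad log line: 'driver got 6' should read 'driver got 9'.
Call chain: main -> rate_window(6, 40) (called at line 35).
First divergence: at position 5 the run shows 'driver got 6' where the working version logs 'driver got 9'.
Intended log window:
  3: derive_floor: 6 entries, threshold 3
  4: located slot 0
  5: driver got 9
  6: shape_report: scanning 6 entries
Execution walk:
  derive_floor([3, 9, 11, 2, 10, 5], 3) -> 0  [called from resolve_slot, line 9]
  resolve_slot([3, 9, 11, 2, 10, 5], 3) -> 6  [called from main, line 32]
  shape_report([3, 9, 11, 2, 10, 5]) -> 40  [called from main, line 34]
  rate_window(6, 40) -> 6  [called from main, line 35]
Log origins:
  1: logged in main at line 31
  2: logged in resolve_slot at line 8
  3: logged in derive_floor at line 2
  4: logged in resolve_slot at line 10
  5: logged in main at line 33
  6: logged in shape_report at line 15
  7: logged in shape_report at line 19
  8: logged in rate_window at line 23
A correct fix: line 12: replace `2` with `3`.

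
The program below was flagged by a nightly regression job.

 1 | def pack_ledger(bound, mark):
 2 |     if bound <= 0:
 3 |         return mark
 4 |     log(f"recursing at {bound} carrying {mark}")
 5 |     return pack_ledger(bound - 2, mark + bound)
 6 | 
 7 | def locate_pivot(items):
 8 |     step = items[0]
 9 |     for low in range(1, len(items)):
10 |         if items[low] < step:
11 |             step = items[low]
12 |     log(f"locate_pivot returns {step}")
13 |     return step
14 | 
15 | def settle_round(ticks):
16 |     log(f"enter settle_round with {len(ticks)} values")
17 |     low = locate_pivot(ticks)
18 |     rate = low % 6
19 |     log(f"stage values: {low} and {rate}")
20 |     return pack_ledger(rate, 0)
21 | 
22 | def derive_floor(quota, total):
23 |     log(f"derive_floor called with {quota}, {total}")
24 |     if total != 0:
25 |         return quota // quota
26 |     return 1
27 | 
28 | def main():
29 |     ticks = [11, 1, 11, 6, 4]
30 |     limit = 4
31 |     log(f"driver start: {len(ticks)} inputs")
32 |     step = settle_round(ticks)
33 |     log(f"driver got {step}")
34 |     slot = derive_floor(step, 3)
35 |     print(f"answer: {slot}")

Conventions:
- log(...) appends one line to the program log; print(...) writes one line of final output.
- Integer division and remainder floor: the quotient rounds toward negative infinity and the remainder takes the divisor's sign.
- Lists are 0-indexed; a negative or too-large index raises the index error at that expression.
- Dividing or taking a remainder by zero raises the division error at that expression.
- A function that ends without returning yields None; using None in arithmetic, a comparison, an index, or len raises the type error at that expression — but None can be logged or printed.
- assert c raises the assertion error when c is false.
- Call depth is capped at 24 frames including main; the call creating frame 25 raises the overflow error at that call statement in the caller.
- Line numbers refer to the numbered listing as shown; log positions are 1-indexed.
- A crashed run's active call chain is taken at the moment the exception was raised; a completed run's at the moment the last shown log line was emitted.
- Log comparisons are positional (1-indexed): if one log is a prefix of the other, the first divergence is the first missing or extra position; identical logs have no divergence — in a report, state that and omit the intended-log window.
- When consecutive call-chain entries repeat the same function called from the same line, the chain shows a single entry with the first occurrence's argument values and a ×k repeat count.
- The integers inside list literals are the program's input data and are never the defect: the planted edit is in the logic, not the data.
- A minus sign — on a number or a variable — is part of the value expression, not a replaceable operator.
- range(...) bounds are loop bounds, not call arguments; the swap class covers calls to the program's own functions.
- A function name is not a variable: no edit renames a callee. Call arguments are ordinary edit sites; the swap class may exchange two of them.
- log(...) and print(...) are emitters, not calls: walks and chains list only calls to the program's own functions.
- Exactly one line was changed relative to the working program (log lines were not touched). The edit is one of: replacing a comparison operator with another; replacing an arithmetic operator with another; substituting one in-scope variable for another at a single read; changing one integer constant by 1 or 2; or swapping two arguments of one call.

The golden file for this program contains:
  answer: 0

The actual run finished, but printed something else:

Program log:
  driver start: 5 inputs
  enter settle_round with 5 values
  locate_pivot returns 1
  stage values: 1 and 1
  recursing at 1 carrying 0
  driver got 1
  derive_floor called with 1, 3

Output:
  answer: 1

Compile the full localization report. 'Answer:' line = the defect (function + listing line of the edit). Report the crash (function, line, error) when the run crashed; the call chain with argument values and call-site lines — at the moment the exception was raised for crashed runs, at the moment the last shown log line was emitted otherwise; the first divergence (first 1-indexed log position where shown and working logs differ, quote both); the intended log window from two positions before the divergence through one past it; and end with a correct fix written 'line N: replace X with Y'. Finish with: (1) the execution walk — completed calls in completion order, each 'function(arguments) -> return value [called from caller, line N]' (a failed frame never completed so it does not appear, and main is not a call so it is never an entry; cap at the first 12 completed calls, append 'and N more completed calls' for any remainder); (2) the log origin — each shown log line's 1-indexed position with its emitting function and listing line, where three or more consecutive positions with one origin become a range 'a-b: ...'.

Answer: the defect is in derive_floor at line 25.
Key observation: No log line changed; the fault shows up purely in the output.
Call chain: main -> derive_floor(1, 3) (called at line 34).
First divergence: none; the two logs match at every position.
Execution walk:
  locate_pivot([11, 1, 11, 6, 4]) -> 1  [called from settle_round, line 17]
  pack_ledger(-1, 1) -> 1  [called from pack_ledger, line 5]
  pack_ledger(1, 0) -> 1  [called from settle_round, line 20]
  settle_round([11, 1, 11, 6, 4]) -> 1  [called from main, line 32]
  derive_floor(1, 3) -> 1  [called from main, line 34]
Log line origins:
  1: from main, line 31
  2: from settle_round, line 16
  3: from locate_pivot, line 12
  4: from settle_round, line 19
  5: from pack_ledger, line 4
  6: from main, line 33
  7: from derive_floor, line 23
A correct fix: line 25: replace `quota // quota` with `quota // total`.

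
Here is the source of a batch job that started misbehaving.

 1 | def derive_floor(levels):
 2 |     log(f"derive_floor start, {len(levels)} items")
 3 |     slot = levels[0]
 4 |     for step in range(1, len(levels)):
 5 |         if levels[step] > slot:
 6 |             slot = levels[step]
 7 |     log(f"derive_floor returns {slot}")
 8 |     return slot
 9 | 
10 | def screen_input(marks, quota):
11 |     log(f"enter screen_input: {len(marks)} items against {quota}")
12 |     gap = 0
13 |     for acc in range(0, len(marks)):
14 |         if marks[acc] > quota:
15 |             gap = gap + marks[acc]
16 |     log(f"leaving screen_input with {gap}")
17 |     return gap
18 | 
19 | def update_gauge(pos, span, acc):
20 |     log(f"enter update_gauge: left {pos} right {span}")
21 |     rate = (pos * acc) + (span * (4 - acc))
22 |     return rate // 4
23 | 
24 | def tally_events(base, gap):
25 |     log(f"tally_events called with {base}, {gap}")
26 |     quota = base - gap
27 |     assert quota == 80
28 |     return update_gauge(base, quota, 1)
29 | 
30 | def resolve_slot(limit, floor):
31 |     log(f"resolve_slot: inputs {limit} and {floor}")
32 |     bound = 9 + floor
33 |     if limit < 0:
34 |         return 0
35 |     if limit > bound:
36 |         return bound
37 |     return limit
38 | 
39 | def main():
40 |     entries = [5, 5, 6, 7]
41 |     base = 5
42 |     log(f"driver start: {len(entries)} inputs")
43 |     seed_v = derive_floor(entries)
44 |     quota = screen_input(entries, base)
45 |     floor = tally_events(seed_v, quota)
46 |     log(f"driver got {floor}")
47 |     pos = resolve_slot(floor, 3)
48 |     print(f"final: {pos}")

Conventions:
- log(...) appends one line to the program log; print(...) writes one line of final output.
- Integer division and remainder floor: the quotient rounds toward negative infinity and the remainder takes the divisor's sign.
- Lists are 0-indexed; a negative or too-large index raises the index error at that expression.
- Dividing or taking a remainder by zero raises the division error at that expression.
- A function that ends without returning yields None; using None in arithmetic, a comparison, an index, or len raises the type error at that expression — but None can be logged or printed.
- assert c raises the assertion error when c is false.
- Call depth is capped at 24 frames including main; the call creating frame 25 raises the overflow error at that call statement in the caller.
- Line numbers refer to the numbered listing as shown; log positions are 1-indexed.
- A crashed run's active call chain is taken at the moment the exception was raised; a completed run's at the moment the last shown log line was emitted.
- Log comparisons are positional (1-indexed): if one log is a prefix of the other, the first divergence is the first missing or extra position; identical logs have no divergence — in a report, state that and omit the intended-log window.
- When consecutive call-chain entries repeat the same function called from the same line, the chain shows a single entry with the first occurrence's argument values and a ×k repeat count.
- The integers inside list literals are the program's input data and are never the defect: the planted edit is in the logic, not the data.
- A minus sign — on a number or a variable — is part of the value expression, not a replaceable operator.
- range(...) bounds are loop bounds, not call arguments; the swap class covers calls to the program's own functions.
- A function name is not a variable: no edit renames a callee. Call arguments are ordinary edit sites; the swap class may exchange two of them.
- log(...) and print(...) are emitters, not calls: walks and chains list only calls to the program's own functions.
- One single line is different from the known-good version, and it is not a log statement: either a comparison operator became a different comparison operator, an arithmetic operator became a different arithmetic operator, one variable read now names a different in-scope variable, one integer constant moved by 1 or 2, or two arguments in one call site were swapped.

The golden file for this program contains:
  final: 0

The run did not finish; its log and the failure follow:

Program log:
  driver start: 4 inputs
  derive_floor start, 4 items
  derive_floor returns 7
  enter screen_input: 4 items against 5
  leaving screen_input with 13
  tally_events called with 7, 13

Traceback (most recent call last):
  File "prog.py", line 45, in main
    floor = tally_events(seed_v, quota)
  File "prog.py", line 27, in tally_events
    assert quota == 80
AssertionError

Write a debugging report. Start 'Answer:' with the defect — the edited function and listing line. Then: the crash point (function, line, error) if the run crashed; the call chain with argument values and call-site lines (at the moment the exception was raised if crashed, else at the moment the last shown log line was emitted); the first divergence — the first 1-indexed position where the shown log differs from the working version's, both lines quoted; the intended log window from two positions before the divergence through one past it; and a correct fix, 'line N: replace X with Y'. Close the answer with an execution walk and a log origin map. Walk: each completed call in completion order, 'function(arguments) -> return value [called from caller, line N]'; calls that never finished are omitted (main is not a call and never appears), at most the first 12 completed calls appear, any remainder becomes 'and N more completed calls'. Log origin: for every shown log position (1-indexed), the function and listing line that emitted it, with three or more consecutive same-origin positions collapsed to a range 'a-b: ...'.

Answer: the defect is in tally_events at line 27.
Key observation: A complete run would log 'enter update_gauge: left 7 right -6' next, but this one stopped at 6 lines.
Crash: tally_events, line 27, AssertionError.
Call chain: main -> tally_events(7, 13) (called at line 45).
First divergence: position 7 — the faulty run's log ends after 6 lines; the working version continues with 'enter update_gauge: left 7 right -6'.
Intended log window:
  5: leaving screen_input with 13
  6: tally_events called with 7, 13
  7: enter update_gauge: left 7 right -6
  8: driver got -3
Execution walk:
  derive_floor([5, 5, 6, 7]) -> 7  [called from main, line 43]
  screen_input([5, 5, 6, 7], 5) -> 13  [called from main, line 44]
Log origins:
  1 — main, line 42
  2 — derive_floor, line 2
  3 — derive_floor, line 7
  4 — screen_input, line 11
  5 — screen_input, line 16
  6 — tally_events, line 25
A correct fix: line 27: replace `==` with `<=`.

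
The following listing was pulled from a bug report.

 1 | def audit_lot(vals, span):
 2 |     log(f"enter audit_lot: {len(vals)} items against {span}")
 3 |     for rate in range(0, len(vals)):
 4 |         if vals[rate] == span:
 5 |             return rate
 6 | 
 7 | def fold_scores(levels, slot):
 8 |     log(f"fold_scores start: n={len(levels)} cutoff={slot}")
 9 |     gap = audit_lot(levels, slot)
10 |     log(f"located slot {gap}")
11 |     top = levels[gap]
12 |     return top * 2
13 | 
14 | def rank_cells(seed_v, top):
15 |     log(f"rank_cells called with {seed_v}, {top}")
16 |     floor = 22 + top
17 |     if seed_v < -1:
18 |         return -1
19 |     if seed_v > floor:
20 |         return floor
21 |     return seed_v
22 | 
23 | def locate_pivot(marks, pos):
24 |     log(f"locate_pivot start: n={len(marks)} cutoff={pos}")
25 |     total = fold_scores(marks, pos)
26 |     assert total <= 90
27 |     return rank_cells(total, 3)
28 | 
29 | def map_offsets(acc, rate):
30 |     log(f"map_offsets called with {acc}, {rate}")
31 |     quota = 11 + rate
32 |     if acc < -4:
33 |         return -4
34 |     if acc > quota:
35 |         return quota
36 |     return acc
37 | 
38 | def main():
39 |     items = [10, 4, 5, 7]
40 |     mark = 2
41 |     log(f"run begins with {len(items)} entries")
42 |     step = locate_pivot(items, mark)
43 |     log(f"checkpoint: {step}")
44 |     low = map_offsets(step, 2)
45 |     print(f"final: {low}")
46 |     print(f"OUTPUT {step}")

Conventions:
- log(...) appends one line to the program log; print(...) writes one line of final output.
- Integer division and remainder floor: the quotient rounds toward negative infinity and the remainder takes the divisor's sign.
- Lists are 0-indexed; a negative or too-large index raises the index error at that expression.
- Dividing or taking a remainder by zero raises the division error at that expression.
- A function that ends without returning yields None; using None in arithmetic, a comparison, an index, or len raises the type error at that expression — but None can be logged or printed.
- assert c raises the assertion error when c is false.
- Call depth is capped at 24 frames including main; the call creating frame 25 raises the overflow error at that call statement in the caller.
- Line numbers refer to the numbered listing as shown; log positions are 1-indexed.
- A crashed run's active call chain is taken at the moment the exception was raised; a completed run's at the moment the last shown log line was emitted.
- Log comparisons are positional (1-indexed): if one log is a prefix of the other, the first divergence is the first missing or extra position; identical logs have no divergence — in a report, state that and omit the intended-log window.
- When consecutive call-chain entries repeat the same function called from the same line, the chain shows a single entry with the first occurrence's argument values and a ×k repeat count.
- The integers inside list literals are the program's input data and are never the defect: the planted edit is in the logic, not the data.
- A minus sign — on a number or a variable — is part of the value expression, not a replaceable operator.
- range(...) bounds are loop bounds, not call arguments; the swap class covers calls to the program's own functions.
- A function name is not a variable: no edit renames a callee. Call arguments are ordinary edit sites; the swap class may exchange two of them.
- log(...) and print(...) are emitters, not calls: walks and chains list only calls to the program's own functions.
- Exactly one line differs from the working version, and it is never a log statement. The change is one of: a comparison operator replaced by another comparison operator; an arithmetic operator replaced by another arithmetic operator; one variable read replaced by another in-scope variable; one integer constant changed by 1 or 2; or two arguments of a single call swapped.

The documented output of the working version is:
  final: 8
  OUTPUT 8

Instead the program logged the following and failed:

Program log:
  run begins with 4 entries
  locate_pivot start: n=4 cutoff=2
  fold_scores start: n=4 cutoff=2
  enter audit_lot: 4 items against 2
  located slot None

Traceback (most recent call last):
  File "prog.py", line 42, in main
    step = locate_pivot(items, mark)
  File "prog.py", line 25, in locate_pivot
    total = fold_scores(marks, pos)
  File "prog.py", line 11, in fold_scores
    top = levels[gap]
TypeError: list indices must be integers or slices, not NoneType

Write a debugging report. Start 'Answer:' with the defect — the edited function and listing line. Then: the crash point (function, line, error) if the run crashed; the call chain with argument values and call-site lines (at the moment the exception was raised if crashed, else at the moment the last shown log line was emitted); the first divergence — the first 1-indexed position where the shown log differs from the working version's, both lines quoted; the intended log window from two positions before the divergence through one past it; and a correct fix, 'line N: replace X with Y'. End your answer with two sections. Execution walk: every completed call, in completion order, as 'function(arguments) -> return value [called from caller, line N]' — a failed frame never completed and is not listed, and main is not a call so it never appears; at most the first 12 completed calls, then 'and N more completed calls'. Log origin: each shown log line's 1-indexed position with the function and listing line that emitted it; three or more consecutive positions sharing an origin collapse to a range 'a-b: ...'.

Answer: the defect is in main at line 40.
Key fact: At log position 2 the runs split — shown 'locate_pivot start: n=4 cutoff=2', but the working version logs 'locate_pivot start: n=4 cutoff=4'.
Crash: fold_scores, line 11, TypeError.
Call chain: main -> locate_pivot([10, 4, 5, 7], 2) (called at line 42) -> fold_scores([10, 4, 5, 7], 2) (called at line 25).
First divergence: position 2; shown 'locate_pivot start: n=4 cutoff=2' vs intended 'locate_pivot start: n=4 cutoff=4'.
Intended log window:
  1: run begins with 4 entries
  2: locate_pivot start: n=4 cutoff=4
  3: fold_scores start: n=4 cutoff=4
Execution walk:
  audit_lot([10, 4, 5, 7], 2) -> None  [called from fold_scores, line 9]
Log line origins:
  1 — main, line 41
  2 — locate_pivot, line 24
  3 — fold_scores, line 8
  4 — audit_lot, line 2
  5 — fold_scores, line 10
A correct fix: line 40: replace `2` with `4`.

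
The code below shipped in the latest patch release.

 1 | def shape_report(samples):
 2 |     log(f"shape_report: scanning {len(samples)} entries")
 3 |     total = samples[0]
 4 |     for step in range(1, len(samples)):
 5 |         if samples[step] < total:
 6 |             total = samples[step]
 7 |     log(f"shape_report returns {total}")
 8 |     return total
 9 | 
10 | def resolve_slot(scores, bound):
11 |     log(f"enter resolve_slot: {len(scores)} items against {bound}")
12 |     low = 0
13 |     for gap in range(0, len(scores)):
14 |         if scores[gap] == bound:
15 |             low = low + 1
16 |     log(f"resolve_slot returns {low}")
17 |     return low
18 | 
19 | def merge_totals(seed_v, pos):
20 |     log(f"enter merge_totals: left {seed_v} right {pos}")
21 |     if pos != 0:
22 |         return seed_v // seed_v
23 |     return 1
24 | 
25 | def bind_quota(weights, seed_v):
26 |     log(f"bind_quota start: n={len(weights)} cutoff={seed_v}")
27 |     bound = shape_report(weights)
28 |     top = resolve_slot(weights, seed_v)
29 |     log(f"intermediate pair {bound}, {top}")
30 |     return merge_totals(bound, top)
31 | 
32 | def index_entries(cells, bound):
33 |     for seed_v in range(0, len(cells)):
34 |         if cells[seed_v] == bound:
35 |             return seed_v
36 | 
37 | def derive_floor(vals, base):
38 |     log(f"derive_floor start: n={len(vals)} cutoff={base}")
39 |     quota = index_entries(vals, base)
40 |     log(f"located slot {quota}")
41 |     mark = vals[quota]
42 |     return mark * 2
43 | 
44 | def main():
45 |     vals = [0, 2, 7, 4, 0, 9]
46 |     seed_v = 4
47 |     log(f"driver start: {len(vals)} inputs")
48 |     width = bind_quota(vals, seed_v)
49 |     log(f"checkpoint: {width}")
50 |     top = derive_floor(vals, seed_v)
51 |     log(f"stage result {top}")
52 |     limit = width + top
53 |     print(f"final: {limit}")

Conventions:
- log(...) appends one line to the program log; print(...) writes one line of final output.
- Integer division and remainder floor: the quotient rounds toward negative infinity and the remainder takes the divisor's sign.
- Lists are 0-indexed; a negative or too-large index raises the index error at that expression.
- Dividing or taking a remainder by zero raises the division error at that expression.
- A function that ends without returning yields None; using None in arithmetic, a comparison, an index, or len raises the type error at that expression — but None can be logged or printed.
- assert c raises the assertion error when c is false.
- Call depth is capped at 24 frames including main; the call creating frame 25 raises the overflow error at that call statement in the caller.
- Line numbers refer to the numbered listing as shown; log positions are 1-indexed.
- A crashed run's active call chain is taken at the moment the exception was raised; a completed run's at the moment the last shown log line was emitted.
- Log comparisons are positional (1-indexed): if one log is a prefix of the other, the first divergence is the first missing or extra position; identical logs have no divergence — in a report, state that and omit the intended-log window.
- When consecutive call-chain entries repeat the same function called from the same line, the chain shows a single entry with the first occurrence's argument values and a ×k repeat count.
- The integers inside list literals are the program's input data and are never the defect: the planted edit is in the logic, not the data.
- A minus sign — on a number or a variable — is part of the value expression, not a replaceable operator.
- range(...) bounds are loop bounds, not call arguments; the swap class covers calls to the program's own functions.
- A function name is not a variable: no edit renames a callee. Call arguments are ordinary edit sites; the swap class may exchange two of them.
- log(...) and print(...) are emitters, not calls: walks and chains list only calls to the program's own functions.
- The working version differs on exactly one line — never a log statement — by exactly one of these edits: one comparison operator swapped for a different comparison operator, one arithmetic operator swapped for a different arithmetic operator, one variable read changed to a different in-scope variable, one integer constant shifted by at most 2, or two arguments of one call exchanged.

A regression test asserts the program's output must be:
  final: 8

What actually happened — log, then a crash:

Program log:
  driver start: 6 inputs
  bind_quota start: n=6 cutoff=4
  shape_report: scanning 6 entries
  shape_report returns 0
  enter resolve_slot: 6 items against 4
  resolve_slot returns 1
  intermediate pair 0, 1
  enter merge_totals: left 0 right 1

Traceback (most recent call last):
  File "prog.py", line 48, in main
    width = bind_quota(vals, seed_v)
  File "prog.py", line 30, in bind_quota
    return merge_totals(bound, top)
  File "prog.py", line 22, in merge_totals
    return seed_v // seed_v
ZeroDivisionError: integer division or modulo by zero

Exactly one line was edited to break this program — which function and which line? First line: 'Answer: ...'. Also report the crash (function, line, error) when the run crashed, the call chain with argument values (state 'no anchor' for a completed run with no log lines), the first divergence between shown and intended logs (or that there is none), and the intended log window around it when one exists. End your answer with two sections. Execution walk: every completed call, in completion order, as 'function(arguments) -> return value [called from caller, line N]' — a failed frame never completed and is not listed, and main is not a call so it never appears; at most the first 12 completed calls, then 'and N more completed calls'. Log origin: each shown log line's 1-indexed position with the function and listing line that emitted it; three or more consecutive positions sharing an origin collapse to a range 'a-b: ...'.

Answer: the defect is in merge_totals at line 22.
Key fact: Only 8 log lines were emitted before the run died; the intended continuation was 'checkpoint: 0'.
Crash: merge_totals, line 22, ZeroDivisionError.
Call chain: main -> bind_quota([0, 2, 7, 4, 0, 9], 4) (called at line 48) -> merge_totals(0, 1) (called at line 30).
First divergence: position 9 (shown log ended at 8 lines; the working version continues: 'checkpoint: 0').
Intended log window:
  7: intermediate pair 0, 1
  8: enter merge_totals: left 0 right 1
  9: checkpoint: 0
  10: derive_floor start: n=6 cutoff=4
Execution walk:
  shape_report([0, 2, 7, 4, 0, 9]) -> 0  [called from bind_quota, line 27]
  resolve_slot([0, 2, 7, 4, 0, 9], 4) -> 1  [called from bind_quota, line 28]
Log line origins:
  1: emitted by main (line 47)
  2: emitted by bind_quota (line 26)
  3: emitted by shape_report (line 2)
  4: emitted by shape_report (line 7)
  5: emitted by resolve_slot (line 11)
  6: emitted by resolve_slot (line 16)
  7: emitted by bind_quota (line 29)
  8: emitted by merge_totals (line 20)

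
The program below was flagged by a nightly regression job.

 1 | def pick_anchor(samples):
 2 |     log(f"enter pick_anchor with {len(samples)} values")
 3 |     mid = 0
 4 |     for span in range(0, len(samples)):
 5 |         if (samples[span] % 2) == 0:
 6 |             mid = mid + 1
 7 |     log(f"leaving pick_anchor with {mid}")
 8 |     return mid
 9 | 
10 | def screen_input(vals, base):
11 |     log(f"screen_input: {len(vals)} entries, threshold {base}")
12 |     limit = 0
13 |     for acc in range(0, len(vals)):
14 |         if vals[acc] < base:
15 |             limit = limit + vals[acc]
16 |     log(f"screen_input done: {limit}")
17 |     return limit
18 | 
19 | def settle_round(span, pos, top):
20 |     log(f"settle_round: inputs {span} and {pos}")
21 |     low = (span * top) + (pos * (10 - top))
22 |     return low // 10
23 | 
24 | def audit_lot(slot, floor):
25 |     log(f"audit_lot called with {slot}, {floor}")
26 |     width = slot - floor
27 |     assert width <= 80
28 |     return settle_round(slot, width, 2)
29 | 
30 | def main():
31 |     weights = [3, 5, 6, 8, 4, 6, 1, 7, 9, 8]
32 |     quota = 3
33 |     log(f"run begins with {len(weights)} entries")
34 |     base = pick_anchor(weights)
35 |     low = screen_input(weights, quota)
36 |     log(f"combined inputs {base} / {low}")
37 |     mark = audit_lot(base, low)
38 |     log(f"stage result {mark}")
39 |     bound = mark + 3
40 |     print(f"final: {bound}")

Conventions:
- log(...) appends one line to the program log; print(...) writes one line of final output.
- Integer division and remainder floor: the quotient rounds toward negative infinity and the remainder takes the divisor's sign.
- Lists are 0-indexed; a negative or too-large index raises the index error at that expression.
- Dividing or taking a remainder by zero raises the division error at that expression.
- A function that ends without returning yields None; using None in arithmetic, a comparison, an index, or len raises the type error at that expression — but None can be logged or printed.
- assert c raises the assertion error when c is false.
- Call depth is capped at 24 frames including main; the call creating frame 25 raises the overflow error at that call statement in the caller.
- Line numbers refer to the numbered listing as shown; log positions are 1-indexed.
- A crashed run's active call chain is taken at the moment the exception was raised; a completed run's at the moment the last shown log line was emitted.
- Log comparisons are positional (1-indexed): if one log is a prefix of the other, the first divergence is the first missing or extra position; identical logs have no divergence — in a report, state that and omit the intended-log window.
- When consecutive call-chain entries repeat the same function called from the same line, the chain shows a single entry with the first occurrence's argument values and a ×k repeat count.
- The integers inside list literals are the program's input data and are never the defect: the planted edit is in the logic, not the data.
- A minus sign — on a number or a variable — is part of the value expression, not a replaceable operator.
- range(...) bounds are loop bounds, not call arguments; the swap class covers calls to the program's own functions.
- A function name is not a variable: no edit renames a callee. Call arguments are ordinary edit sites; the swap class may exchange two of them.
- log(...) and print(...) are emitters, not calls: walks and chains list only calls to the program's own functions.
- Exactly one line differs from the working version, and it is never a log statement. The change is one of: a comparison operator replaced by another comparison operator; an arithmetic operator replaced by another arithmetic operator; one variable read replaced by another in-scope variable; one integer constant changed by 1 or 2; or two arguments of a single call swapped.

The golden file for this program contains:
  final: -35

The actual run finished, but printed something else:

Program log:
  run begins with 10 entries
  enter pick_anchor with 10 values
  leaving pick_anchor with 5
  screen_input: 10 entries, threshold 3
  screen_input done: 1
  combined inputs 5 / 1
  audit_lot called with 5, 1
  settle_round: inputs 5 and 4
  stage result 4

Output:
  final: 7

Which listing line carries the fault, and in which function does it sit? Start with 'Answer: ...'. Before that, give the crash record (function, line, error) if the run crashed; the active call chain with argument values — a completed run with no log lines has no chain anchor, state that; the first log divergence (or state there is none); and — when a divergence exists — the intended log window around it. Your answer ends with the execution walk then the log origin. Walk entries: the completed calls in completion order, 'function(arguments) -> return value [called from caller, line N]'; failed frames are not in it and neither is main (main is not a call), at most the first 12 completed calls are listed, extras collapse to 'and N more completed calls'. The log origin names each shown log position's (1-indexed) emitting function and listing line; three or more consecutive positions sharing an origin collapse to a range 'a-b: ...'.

Answer: the defect is in screen_input at line 14.
Core observation: At log position 5 the runs split — shown 'screen_input done: 1', but the working version logs 'screen_input done: 53'.
Call chain: main.
First divergence: at position 5 the run shows 'screen_input done: 1' where the working version logs 'screen_input done: 53'.
Intended log window:
  3: leaving pick_anchor with 5
  4: screen_input: 10 entries, threshold 3
  5: screen_input done: 53
  6: combined inputs 5 / 53
Execution walk:
  pick_anchor([3, 5, 6, 8, 4, 6, 1, 7, 9, 8]) -> 5  [called from main, line 34]
  screen_input([3, 5, 6, 8, 4, 6, 1, 7, 9, 8], 3) -> 1  [called from main, line 35]
  settle_round(5, 4, 2) -> 4  [called from audit_lot, line 28]
  audit_lot(5, 1) -> 4  [called from main, line 37]
Origin of each log line:
  1: from main, line 33
  2: from pick_anchor, line 2
  3: from pick_anchor, line 7
  4: from screen_input, line 11
  5: from screen_input, line 16
  6: from main, line 36
  7: from audit_lot, line 25
  8: from settle_round, line 20
  9: from main, line 38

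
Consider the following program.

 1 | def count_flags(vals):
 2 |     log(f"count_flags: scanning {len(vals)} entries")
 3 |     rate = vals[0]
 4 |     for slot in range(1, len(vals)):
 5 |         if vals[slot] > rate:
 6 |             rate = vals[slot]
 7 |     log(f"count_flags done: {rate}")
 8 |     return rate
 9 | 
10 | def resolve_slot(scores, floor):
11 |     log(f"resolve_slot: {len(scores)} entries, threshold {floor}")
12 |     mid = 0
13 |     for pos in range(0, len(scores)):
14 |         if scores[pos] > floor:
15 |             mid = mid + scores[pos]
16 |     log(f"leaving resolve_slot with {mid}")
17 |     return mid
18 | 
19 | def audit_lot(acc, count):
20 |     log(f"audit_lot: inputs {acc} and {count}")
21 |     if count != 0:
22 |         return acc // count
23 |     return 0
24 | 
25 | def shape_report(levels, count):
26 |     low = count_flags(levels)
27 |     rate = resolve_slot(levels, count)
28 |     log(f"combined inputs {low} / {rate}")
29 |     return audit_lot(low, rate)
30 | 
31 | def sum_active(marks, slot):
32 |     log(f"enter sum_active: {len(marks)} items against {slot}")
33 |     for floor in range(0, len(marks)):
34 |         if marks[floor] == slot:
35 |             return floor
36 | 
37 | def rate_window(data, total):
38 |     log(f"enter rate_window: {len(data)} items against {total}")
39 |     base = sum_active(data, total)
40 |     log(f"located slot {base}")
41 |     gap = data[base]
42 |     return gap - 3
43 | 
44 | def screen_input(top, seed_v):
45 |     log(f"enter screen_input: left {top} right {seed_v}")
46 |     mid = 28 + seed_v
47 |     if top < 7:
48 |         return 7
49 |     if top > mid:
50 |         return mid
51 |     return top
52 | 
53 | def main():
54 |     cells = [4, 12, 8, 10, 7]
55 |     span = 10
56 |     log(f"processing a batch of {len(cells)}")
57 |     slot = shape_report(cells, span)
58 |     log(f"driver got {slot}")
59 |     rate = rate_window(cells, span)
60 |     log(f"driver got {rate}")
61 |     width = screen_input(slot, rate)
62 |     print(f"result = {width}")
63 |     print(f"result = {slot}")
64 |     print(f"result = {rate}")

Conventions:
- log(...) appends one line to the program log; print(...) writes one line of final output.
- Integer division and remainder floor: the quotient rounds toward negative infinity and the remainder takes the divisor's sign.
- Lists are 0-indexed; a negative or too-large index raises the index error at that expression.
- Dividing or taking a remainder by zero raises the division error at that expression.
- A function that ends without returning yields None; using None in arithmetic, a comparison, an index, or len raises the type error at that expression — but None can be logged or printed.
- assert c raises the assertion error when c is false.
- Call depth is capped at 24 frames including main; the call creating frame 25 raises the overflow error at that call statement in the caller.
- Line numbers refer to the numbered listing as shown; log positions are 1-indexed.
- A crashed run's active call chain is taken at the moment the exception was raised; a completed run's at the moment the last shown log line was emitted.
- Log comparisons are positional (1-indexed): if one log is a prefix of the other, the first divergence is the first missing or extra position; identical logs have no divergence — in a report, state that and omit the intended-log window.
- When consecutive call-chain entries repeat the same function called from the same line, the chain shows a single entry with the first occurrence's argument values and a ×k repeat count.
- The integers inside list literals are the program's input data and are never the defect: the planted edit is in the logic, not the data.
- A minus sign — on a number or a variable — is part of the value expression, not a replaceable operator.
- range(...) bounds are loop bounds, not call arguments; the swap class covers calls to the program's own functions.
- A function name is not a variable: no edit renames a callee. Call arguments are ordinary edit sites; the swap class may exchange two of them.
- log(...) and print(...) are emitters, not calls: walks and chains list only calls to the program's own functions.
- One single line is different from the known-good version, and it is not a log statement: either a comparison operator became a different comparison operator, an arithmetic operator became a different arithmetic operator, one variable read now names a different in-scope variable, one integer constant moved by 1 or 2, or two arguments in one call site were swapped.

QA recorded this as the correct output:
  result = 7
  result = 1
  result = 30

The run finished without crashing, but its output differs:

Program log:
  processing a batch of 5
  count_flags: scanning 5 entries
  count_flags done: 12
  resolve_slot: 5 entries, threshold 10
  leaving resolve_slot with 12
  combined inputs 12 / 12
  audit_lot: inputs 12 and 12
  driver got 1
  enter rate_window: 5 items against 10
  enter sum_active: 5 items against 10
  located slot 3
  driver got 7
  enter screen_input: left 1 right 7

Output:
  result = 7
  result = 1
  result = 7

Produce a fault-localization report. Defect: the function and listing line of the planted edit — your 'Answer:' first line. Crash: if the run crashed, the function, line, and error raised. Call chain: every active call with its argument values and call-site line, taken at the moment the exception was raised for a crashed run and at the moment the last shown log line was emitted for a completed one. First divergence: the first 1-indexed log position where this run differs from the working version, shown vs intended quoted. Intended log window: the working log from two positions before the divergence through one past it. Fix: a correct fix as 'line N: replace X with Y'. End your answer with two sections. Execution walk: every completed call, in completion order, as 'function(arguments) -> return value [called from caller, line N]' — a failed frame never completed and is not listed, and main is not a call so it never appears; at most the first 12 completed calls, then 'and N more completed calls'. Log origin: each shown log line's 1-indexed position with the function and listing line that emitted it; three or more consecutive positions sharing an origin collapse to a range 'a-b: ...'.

Answer: the defect is in rate_window at line 42.
The tell: Log line 12 is where behavior first shows: 'driver got 7' appears instead of 'driver got 30'.
Call chain: main -> screen_input(1, 7) (called at line 61).
First divergence: position 12 — the shown line 'driver got 7' should read 'driver got 30'.
Intended log window:
  10: enter sum_active: 5 items against 10
  11: located slot 3
  12: driver got 30
  13: enter screen_input: left 1 right 30
Execution walk:
  count_flags([4, 12, 8, 10, 7]) -> 12  [called from shape_report, line 26]
  resolve_slot([4, 12, 8, 10, 7], 10) -> 12  [called from shape_report, line 27]
  audit_lot(12, 12) -> 1  [called from shape_report, line 29]
  shape_report([4, 12, 8, 10, 7], 10) -> 1  [called from main, line 57]
  sum_active([4, 12, 8, 10, 7], 10) -> 3  [called from rate_window, line 39]
  rate_window([4, 12, 8, 10, 7], 10) -> 7  [called from main, line 59]
  screen_input(1, 7) -> 7  [called from main, line 61]
Log line origins:
  1: emitted by main (line 56)
  2: emitted by count_flags (line 2)
  3: emitted by count_flags (line 7)
  4: emitted by resolve_slot (line 11)
  5: emitted by resolve_slot (line 16)
  6: emitted by shape_report (line 28)
  7: emitted by audit_lot (line 20)
  8: emitted by main (line 58)
  9: emitted by rate_window (line 38)
  10: emitted by sum_active (line 32)
  11: emitted by rate_window (line 40)
  12: emitted by main (line 60)
  13: emitted by screen_input (line 45)
A correct fix: line 42: replace `-` with `*`.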